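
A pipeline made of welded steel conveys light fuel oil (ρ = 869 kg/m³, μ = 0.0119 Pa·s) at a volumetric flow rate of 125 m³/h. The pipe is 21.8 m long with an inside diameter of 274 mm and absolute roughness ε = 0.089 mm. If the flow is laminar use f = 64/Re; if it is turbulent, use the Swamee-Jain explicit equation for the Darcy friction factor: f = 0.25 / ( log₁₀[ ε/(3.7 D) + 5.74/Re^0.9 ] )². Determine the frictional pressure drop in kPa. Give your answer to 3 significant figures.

ΔP ≈ 0.362 kPa

Q = 125 m³/h = 125/3600 = 0.03472 m³/s.
Cross-sectional area A = πD²/4 = π(0.274)²/4 = 0.05896 m²; mean velocity V = Q/A = 0.03472/0.05896 = 0.5889 m/s.
Reynolds number Re = ρVD/μ = 869 · 0.5889 · 0.274 / 0.0119 = 1.178e+04.
Re > 4000 → turbulent. Relative roughness ε/D = 8.9e-05/0.274 = 0.000325. Swamee-Jain: f = 0.25/(log₁₀[0.000325/3.7 + 5.74/1.178e+04^0.9])² = 0.25/(log₁₀[8.78e-05 + 0.00124])² = 0.25/(-2.876)² = 0.03023.
Darcy-Weisbach: ΔP = f(L/D)(ρV²/2) = 0.03023·(21.8/0.274)·(869·0.5889²/2) = 0.03023·79.56·150.7 = 362.4 Pa.
ΔP = 362.4 Pa = 0.362 kPa.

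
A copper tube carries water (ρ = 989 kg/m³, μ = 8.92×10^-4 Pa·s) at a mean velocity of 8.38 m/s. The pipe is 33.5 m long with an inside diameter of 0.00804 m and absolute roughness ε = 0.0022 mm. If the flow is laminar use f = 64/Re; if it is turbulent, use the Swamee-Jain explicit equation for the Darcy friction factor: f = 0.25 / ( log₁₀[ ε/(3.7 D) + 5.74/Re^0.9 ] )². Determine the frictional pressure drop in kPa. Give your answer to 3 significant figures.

Reynolds number Re = ρVD/μ = 989 · 8.38 · 0.00804 / 0.000892 = 7.47e+04.
Re > 4000 → turbulent. Relative roughness ε/D = 2.2e-06/0.00804 = 0.000274. Swamee-Jain: f = 0.25/(log₁₀[0.000274/3.7 + 5.74/7.47e+04^0.9])² = 0.25/(log₁₀[7.4e-05 + 0.000236])² = 0.25/(-3.509)² = 0.02031.
Darcy-Weisbach: ΔP = f(L/D)(ρV²/2) = 0.02031·(33.5/0.00804)·(989·8.38²/2) = 0.02031·4167·3.473e+04 = 2.938e+06 Pa.
ΔP = 2.938e+06 Pa = 2940 kPa.

ΔP ≈ 2940 kPa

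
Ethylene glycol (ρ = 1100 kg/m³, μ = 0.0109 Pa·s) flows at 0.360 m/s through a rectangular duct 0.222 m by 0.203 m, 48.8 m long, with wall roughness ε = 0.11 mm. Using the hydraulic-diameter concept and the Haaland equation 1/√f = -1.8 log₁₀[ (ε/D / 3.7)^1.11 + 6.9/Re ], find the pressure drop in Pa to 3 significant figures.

ΔP ≈ 554 Pa

Hydraulic diameter D_h = 4A/P = 4·(0.222·0.203)/(2·(0.222+0.203)) = 0.1803/0.85 = 0.2121 m.
Re = ρVD_h/μ = 1100·0.36·0.2121/0.0109 = 7705.
ε/D_h = 0.00011/0.2121 = 0.000519; Haaland gives 1/√f = -1.8 log₁₀[5.28e-05+0.000896] = 5.441, so f = 0.03377.
ΔP = f(L/D_h)(ρV²/2) = 0.03377·48.8/0.2121·71.28 = 553.9 Pa.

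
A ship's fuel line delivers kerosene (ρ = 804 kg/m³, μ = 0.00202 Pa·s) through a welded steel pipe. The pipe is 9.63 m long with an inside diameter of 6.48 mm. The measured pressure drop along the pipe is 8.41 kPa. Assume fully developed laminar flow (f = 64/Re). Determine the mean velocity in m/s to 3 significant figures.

For laminar flow, f = 64/Re with Re = ρVD/μ, so Darcy-Weisbach reduces to ΔP = 32μLV/D². Solving for V: V = ΔP·D²/(32μL) = 8410·(0.00648)²/(32·0.00202·9.63) = 0.5673 m/s.
Check: Re = ρVD/μ = 804·0.5673·0.00648/0.00202 = 1463 < 2300, so the laminar assumption holds.

V ≈ 0.567 m/s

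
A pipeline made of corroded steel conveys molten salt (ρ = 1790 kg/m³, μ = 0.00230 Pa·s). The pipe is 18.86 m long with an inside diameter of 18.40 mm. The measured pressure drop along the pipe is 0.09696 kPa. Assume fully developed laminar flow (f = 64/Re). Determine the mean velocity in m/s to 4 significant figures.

V ≈ 0.02365 m/s

For laminar flow, f = 64/Re with Re = ρVD/μ, so Darcy-Weisbach reduces to ΔP = 32μLV/D². Solving for V: V = ΔP·D²/(32μL) = 96.96·(0.0184)²/(32·0.0023·18.86) = 0.02365 m/s.
Check: Re = ρVD/μ = 1790·0.02365·0.0184/0.0023 = 338.7 < 2300, so the laminar assumption holds.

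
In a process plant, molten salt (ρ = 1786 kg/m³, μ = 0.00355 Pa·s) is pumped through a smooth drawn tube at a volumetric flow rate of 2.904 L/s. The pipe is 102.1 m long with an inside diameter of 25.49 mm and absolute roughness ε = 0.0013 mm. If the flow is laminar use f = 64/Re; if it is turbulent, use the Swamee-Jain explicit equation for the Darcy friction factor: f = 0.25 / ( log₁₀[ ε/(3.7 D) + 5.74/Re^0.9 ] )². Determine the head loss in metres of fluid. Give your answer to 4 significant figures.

h_f ≈ 128.0 m

Q = 2.904 L/s = 2.904/1000 = 0.002904 m³/s.
Cross-sectional area A = πD²/4 = π(0.02549)²/4 = 0.0005103 m²; mean velocity V = Q/A = 0.002904/0.0005103 = 5.691 m/s.
Reynolds number Re = ρVD/μ = 1786 · 5.691 · 0.02549 / 0.00355 = 7.298e+04.
Re > 4000 → turbulent. Relative roughness ε/D = 1.3e-06/0.02549 = 5.1e-05. Swamee-Jain: f = 0.25/(log₁₀[5.1e-05/3.7 + 5.74/7.298e+04^0.9])² = 0.25/(log₁₀[1.38e-05 + 0.000241])² = 0.25/(-3.594)² = 0.01936.
Darcy-Weisbach: ΔP = f(L/D)(ρV²/2) = 0.01936·(102.1/0.02549)·(1786·5.691²/2) = 0.01936·4005·2.892e+04 = 2.242e+06 Pa.
Head loss h_f = ΔP/(ρg) = 2.242e+06/(1786·9.81) = 128.0 m.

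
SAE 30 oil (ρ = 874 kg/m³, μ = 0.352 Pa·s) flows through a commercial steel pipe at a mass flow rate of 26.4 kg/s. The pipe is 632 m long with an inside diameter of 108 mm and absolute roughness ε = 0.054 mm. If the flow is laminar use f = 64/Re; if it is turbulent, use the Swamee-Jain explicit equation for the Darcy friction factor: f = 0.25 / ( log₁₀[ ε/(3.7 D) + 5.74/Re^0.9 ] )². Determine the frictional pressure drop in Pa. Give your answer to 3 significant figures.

ΔP ≈ 2.01×10^6 Pa

A = πD²/4 = π(0.108)²/4 = 0.009161 m²; mean velocity V = ṁ/(ρA) = 26.4/(874 · 0.009161) = 3.297 m/s.
Reynolds number Re = ρVD/μ = 874 · 3.297 · 0.108 / 0.352 = 884.2.
Re < 2300 → laminar flow, so f = 64/Re = 64/884.2 = 0.07238 (the turbulent correlation is not needed).
Darcy-Weisbach: ΔP = f(L/D)(ρV²/2) = 0.07238·(632/0.108)·(874·3.297²/2) = 0.07238·5852·4751 = 2.012e+06 Pa.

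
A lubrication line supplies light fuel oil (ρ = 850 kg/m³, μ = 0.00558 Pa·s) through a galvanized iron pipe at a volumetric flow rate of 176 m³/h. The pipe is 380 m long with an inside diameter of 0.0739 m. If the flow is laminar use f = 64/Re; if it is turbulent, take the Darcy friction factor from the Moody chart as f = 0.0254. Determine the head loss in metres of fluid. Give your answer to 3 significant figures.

Q = 176 m³/h = 176/3600 = 0.04889 m³/s.
Cross-sectional area A = πD²/4 = π(0.0739)²/4 = 0.004289 m²; mean velocity V = Q/A = 0.04889/0.004289 = 11.4 m/s.
Reynolds number Re = ρVD/μ = 850 · 11.4 · 0.0739 / 0.00558 = 1.283e+05.
Re > 4000 → turbulent; use the Moody-chart value f = 0.0254.
Darcy-Weisbach: ΔP = f(L/D)(ρV²/2) = 0.0254·(380/0.0739)·(850·11.4²/2) = 0.0254·5142·5.521e+04 = 7.211e+06 Pa.
Head loss h_f = ΔP/(ρg) = 7.211e+06/(850·9.81) = 865 m.

h_f ≈ 865 m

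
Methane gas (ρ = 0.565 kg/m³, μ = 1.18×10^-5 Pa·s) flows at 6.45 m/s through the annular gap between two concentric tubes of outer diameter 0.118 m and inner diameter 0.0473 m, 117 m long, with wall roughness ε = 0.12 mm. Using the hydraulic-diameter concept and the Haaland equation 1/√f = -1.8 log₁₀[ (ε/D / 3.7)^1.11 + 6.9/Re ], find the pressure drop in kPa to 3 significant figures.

ΔP ≈ 0.555 kPa

Hydraulic diameter D_h = 4A/P = D_o - D_i = 0.118 - 0.0473 = 0.0707 m.
Re = ρVD_h/μ = 0.565·6.45·0.0707/1.18e-05 = 2.183e+04.
ε/D_h = 0.00012/0.0707 = 0.0017; Haaland gives 1/√f = -1.8 log₁₀[0.000197+0.000316] = 5.922, so f = 0.02852.
ΔP = f(L/D_h)(ρV²/2) = 0.02852·117/0.0707·11.75 = 554.6 Pa.
ΔP = 0.555 kPa.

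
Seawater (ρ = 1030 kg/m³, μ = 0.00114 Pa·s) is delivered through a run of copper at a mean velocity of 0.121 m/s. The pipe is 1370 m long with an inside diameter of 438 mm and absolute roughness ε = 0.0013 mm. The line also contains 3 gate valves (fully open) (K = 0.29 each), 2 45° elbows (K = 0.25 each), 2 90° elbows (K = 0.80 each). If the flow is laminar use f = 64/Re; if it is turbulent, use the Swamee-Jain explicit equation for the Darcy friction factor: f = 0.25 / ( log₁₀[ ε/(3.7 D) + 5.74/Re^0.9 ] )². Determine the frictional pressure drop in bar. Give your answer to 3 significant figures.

Reynolds number Re = ρVD/μ = 1030 · 0.121 · 0.438 / 0.00114 = 4.788e+04.
Re > 4000 → turbulent. Relative roughness ε/D = 1.3e-06/0.438 = 2.97e-06. Swamee-Jain: f = 0.25/(log₁₀[2.97e-06/3.7 + 5.74/4.788e+04^0.9])² = 0.25/(log₁₀[8.02e-07 + 0.000352])² = 0.25/(-3.452)² = 0.02098.
Total minor-loss coefficient ΣK = 3·0.29 + 2·0.25 + 2·0.8 = 2.97.
ΔP = [f·L/D + ΣK]·(ρV²/2) = [0.02098·1370/0.438 + 2.97]·(1030·0.121²/2) = [65.61 + 2.97]·7.54 = 517.1 Pa.
ΔP = 517.1 Pa = 0.00517 bar.

ΔP ≈ 0.00517 bar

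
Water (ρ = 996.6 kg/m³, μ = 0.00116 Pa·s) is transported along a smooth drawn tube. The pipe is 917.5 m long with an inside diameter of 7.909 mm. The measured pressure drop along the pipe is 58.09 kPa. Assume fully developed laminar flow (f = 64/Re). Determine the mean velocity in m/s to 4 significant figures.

V ≈ 0.1067 m/s

For laminar flow, f = 64/Re with Re = ρVD/μ, so Darcy-Weisbach reduces to ΔP = 32μLV/D². Solving for V: V = ΔP·D²/(32μL) = 5.809e+04·(0.007909)²/(32·0.00116·917.5) = 0.1067 m/s.
Check: Re = ρVD/μ = 996.6·0.1067·0.007909/0.00116 = 725 < 2300, so the laminar assumption holds.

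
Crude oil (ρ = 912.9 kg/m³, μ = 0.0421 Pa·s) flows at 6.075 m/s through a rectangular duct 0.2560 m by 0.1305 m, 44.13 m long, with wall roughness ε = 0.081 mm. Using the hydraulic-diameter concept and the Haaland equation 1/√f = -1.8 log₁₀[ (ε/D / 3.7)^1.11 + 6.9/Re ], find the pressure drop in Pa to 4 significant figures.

ΔP ≈ 111100 Pa

Hydraulic diameter D_h = 4A/P = 4·(0.256·0.1305)/(2·(0.256+0.1305)) = 0.1336/0.773 = 0.1729 m.
Re = ρVD_h/μ = 912.9·6.075·0.1729/0.0421 = 2.277e+04.
ε/D_h = 8.1e-05/0.1729 = 0.000469; Haaland gives 1/√f = -1.8 log₁₀[4.72e-05+0.000303] = 6.22, so f = 0.02585.
ΔP = f(L/D_h)(ρV²/2) = 0.02585·44.13/0.1729·1.685e+04 = 1.111e+05 Pa.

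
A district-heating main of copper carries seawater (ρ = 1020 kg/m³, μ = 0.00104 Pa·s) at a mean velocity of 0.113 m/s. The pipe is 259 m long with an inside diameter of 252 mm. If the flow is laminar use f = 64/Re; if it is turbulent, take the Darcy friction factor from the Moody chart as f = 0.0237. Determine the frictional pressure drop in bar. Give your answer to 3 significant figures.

Reynolds number Re = ρVD/μ = 1020 · 0.113 · 0.252 / 0.00104 = 2.793e+04.
Re > 4000 → turbulent; use the Moody-chart value f = 0.0237.
Darcy-Weisbach: ΔP = f(L/D)(ρV²/2) = 0.0237·(259/0.252)·(1020·0.113²/2) = 0.0237·1028·6.512 = 158.6 Pa.
ΔP = 158.6 Pa = 0.00159 bar.

ΔP ≈ 0.00159 bar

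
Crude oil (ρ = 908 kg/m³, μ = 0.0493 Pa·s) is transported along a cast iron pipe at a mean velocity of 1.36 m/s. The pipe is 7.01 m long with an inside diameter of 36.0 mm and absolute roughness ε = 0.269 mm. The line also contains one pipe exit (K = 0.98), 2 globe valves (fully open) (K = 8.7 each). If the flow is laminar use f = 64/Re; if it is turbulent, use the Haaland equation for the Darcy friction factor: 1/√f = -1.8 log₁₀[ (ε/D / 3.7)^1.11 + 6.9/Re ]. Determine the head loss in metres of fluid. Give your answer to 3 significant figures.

Reynolds number Re = ρVD/μ = 908 · 1.36 · 0.036 / 0.0493 = 901.7.
Re < 2300 → laminar flow, so f = 64/Re = 64/901.7 = 0.07097 (the turbulent correlation is not needed).
Total minor-loss coefficient ΣK = 1·0.98 + 2·8.7 = 18.4.
ΔP = [f·L/D + ΣK]·(ρV²/2) = [0.07097·7.01/0.036 + 18.4]·(908·1.36²/2) = [13.82 + 18.4]·839.7 = 2.704e+04 Pa.
Head loss h_f = ΔP/(ρg) = 2.704e+04/(908·9.81) = 3.04 m.

h_f ≈ 3.04 m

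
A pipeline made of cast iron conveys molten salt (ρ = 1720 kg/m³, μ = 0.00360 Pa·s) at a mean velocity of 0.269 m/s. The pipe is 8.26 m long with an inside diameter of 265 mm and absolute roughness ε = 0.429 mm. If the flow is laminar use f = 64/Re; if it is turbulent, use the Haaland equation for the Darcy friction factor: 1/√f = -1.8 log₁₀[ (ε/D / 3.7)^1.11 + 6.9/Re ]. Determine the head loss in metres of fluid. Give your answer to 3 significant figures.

Reynolds number Re = ρVD/μ = 1720 · 0.269 · 0.265 / 0.0036 = 3.406e+04.
Re > 4000 → turbulent. Relative roughness ε/D = 0.000429/0.265 = 0.00162. Haaland: 1/√f = -1.8 log₁₀[(0.00162/3.7)^1.11 + 6.9/3.406e+04] = -1.8 log₁₀[0.000187 + 0.000203] = 6.137, so f = 0.02655.
Darcy-Weisbach: ΔP = f(L/D)(ρV²/2) = 0.02655·(8.26/0.265)·(1720·0.269²/2) = 0.02655·31.17·62.23 = 51.5 Pa.
Head loss h_f = ΔP/(ρg) = 51.5/(1720·9.81) = 0.00305 m.

h_f ≈ 0.00305 m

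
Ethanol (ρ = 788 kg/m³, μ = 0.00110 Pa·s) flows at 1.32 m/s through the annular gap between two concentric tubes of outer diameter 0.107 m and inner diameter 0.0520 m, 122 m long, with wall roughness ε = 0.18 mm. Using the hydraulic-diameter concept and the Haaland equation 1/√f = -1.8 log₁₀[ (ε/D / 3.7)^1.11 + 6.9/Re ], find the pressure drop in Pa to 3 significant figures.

ΔP ≈ 44000 Pa

Hydraulic diameter D_h = 4A/P = D_o - D_i = 0.107 - 0.052 = 0.055 m.
Re = ρVD_h/μ = 788·1.32·0.055/0.0011 = 5.201e+04.
ε/D_h = 0.00018/0.055 = 0.00327; Haaland gives 1/√f = -1.8 log₁₀[0.000408+0.000133] = 5.88, so f = 0.02892.
ΔP = f(L/D_h)(ρV²/2) = 0.02892·122/0.055·686.5 = 4.404e+04 Pa.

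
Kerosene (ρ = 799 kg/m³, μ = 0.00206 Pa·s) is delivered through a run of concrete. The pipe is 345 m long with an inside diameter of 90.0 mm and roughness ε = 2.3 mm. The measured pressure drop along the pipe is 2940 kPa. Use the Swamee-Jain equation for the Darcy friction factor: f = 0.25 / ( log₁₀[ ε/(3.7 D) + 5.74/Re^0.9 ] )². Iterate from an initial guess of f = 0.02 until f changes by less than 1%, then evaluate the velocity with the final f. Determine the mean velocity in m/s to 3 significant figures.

Rearranging Darcy-Weisbach: V = √(2·ΔP·D/(f·L·ρ)). With ε/D = 0.0023/0.09 = 0.0256, iterate starting from f = 0.02:
  f = 0.02 → V = √(2·2.94e+06·0.09/(0.02·345·799)) = 9.797 m/s; Re = ρVD/μ = 3.42e+05; f → 0.05373
  f = 0.05373 → V = 5.977 m/s; Re = 2.087e+05; f → 0.05384
Converged (Δf/f < 1%). With the final f = 0.05384: V = √(2·2.94e+06·0.09/(0.05384·345·799)) = 5.971 m/s.

V ≈ 5.97 m/s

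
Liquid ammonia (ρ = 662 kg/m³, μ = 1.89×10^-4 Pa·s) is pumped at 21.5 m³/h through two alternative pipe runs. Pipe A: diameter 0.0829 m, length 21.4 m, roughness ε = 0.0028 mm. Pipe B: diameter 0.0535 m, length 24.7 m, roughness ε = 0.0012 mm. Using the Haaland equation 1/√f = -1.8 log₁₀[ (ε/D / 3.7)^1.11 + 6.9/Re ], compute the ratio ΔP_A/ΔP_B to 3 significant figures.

ΔP_A/ΔP_B ≈ 0.105

Pipe A: V = Q/A = 0.005972/0.005398 = 1.106 m/s; Re = 3.213e+05; ε/D = 3.38e-05; Haaland → f = 0.01446; ΔP_A = f(L/D)(ρV²/2) = 1513 Pa.
Pipe B: V = Q/A = 0.005972/0.002248 = 2.657 m/s; Re = 4.978e+05; ε/D = 2.24e-05; Haaland → f = 0.01334; ΔP_B = f(L/D)(ρV²/2) = 1.439e+04 Pa.
ΔP_A/ΔP_B = 1513/1.439e+04 = 0.105.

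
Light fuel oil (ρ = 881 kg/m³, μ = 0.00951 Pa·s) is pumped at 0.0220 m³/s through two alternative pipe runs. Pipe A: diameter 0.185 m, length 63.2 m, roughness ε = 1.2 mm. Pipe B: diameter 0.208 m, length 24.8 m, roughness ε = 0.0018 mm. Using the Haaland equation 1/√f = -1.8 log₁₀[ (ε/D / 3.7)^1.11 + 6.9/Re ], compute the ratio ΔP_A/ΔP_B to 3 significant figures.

Pipe A: V = Q/A = 0.022/0.02688 = 0.8184 m/s; Re = 1.403e+04; ε/D = 0.00649; Haaland → f = 0.0376; ΔP_A = f(L/D)(ρV²/2) = 3790 Pa.
Pipe B: V = Q/A = 0.022/0.03398 = 0.6474 m/s; Re = 1.248e+04; ε/D = 8.65e-06; Haaland → f = 0.0291; ΔP_B = f(L/D)(ρV²/2) = 640.7 Pa.
ΔP_A/ΔP_B = 3790/640.7 = 5.92.

ΔP_A/ΔP_B ≈ 5.92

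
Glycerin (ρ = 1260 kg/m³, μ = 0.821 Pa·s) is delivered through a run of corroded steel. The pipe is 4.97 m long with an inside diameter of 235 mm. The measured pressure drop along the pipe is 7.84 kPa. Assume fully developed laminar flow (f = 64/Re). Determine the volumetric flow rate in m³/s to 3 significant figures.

Q ≈ 0.144 m³/s

For laminar flow, f = 64/Re with Re = ρVD/μ, so Darcy-Weisbach reduces to ΔP = 32μLV/D². Solving for V: V = ΔP·D²/(32μL) = 7840·(0.235)²/(32·0.821·4.97) = 3.316 m/s.
Check: Re = ρVD/μ = 1260·3.316·0.235/0.821 = 1196 < 2300, so the laminar assumption holds.
Q = V·A = 3.316·(π/4·0.235²) = 0.1438 m³/s = 0.144 m³/s.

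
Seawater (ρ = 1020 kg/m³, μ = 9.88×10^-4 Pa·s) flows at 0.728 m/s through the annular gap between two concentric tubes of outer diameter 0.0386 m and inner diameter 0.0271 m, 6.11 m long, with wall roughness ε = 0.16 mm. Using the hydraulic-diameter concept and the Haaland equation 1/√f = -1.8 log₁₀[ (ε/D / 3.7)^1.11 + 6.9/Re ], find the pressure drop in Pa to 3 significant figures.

ΔP ≈ 6830 Pa

Hydraulic diameter D_h = 4A/P = D_o - D_i = 0.0386 - 0.0271 = 0.0115 m.
Re = ρVD_h/μ = 1020·0.728·0.0115/0.000988 = 8643.
ε/D_h = 0.00016/0.0115 = 0.0139; Haaland gives 1/√f = -1.8 log₁₀[0.00203+0.000798] = 4.586, so f = 0.04755.
ΔP = f(L/D_h)(ρV²/2) = 0.04755·6.11/0.0115·270.3 = 6828 Pa.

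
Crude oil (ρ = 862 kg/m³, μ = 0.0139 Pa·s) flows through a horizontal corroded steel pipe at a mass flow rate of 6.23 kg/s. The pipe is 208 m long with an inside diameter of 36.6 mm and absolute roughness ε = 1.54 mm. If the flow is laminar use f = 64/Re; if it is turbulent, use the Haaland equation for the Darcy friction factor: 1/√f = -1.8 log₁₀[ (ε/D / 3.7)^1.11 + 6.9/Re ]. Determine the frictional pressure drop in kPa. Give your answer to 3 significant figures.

A = πD²/4 = π(0.0366)²/4 = 0.001052 m²; mean velocity V = ṁ/(ρA) = 6.23/(862 · 0.001052) = 6.87 m/s.
Reynolds number Re = ρVD/μ = 862 · 6.87 · 0.0366 / 0.0139 = 1.559e+04.
Re > 4000 → turbulent. Relative roughness ε/D = 0.00154/0.0366 = 0.0421. Haaland: 1/√f = -1.8 log₁₀[(0.0421/3.7)^1.11 + 6.9/1.559e+04] = -1.8 log₁₀[0.00695 + 0.000443] = 3.836, so f = 0.06795.
Darcy-Weisbach: ΔP = f(L/D)(ρV²/2) = 0.06795·(208/0.0366)·(862·6.87²/2) = 0.06795·5683·2.034e+04 = 7.855e+06 Pa.
ΔP = 7.855e+06 Pa = 7850 kPa.

ΔP ≈ 7850 kPa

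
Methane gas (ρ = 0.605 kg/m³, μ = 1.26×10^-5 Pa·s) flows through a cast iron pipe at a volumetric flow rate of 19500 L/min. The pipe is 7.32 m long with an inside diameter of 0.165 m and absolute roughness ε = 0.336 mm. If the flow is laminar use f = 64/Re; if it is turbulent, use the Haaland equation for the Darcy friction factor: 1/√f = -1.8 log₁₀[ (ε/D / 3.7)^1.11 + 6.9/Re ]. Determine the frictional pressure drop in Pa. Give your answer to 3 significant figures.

ΔP ≈ 77.0 Pa

Q = 19500 L/min = 19500/60000 = 0.325 m³/s.
Cross-sectional area A = πD²/4 = π(0.165)²/4 = 0.02138 m²; mean velocity V = Q/A = 0.325/0.02138 = 15.2 m/s.
Reynolds number Re = ρVD/μ = 0.605 · 15.2 · 0.165 / 1.26e-05 = 1.204e+05.
Re > 4000 → turbulent. Relative roughness ε/D = 0.000336/0.165 = 0.00204. Haaland: 1/√f = -1.8 log₁₀[(0.00204/3.7)^1.11 + 6.9/1.204e+05] = -1.8 log₁₀[0.000241 + 5.73e-05] = 6.345, so f = 0.02484.
Darcy-Weisbach: ΔP = f(L/D)(ρV²/2) = 0.02484·(7.32/0.165)·(0.605·15.2²/2) = 0.02484·44.36·69.88 = 77 Pa.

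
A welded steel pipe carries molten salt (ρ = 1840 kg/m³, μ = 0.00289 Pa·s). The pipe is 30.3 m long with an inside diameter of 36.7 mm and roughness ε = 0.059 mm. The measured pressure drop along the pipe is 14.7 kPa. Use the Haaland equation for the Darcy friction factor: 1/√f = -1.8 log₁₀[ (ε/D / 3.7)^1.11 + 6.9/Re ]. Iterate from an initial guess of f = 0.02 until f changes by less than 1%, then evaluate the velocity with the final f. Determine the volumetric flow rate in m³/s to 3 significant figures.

Rearranging Darcy-Weisbach: V = √(2·ΔP·D/(f·L·ρ)). With ε/D = 5.9e-05/0.0367 = 0.00161, iterate starting from f = 0.02:
  f = 0.02 → V = √(2·1.47e+04·0.0367/(0.02·30.3·1840)) = 0.9837 m/s; Re = ρVD/μ = 2.299e+04; f → 0.02811
  f = 0.02811 → V = 0.8298 m/s; Re = 1.939e+04; f → 0.02892
  f = 0.02892 → V = 0.818 m/s; Re = 1.911e+04; f → 0.029
Converged (Δf/f < 1%). With the final f = 0.029: V = √(2·1.47e+04·0.0367/(0.029·30.3·1840)) = 0.8169 m/s.
Q = V·A = 0.8169·(π/4·0.0367²) = 0.0008642 m³/s = 8.64×10^-4 m³/s.

Q ≈ 8.64×10^-4 m³/s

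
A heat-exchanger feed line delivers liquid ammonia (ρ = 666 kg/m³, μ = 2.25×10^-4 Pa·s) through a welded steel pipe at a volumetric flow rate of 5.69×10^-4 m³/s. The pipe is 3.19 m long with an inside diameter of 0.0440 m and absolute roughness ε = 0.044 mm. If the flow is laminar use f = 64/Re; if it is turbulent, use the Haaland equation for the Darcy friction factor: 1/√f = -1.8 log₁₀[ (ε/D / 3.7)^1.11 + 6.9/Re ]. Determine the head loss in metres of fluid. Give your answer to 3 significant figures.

h_f ≈ 0.0123 m

Cross-sectional area A = πD²/4 = π(0.044)²/4 = 0.001521 m²; mean velocity V = Q/A = 0.000569/0.001521 = 0.3742 m/s.
Reynolds number Re = ρVD/μ = 666 · 0.3742 · 0.044 / 0.000225 = 4.874e+04.
Re > 4000 → turbulent. Relative roughness ε/D = 4.4e-05/0.044 = 0.001. Haaland: 1/√f = -1.8 log₁₀[(0.001/3.7)^1.11 + 6.9/4.874e+04] = -1.8 log₁₀[0.000109 + 0.000142] = 6.48, so f = 0.02381.
Darcy-Weisbach: ΔP = f(L/D)(ρV²/2) = 0.02381·(3.19/0.044)·(666·0.3742²/2) = 0.02381·72.5·46.63 = 80.5 Pa.
Head loss h_f = ΔP/(ρg) = 80.5/(666·9.81) = 0.0123 m.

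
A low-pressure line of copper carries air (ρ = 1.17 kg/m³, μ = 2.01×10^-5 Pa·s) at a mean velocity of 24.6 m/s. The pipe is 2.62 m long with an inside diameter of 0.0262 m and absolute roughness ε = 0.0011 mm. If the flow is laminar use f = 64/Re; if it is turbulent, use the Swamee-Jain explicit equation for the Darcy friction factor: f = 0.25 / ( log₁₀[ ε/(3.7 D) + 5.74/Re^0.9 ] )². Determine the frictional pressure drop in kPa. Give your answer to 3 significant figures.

ΔP ≈ 0.790 kPa

Reynolds number Re = ρVD/μ = 1.17 · 24.6 · 0.0262 / 2.01e-05 = 3.752e+04.
Re > 4000 → turbulent. Relative roughness ε/D = 1.1e-06/0.0262 = 4.2e-05. Swamee-Jain: f = 0.25/(log₁₀[4.2e-05/3.7 + 5.74/3.752e+04^0.9])² = 0.25/(log₁₀[1.13e-05 + 0.000439])² = 0.25/(-3.347)² = 0.02232.
Darcy-Weisbach: ΔP = f(L/D)(ρV²/2) = 0.02232·(2.62/0.0262)·(1.17·24.6²/2) = 0.02232·100·354 = 790.1 Pa.
ΔP = 790.1 Pa = 0.790 kPa.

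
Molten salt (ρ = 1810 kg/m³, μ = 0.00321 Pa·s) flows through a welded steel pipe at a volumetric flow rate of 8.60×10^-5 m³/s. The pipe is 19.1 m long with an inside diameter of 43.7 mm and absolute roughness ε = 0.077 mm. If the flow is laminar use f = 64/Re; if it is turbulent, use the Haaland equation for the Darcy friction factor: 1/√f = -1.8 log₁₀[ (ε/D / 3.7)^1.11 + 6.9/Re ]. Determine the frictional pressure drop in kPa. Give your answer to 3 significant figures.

ΔP ≈ 0.0589 kPa

Cross-sectional area A = πD²/4 = π(0.0437)²/4 = 0.0015 m²; mean velocity V = Q/A = 8.6e-05/0.0015 = 0.05734 m/s.
Reynolds number Re = ρVD/μ = 1810 · 0.05734 · 0.0437 / 0.00321 = 1413.
Re < 2300 → laminar flow, so f = 64/Re = 64/1413 = 0.0453 (the turbulent correlation is not needed).
Darcy-Weisbach: ΔP = f(L/D)(ρV²/2) = 0.0453·(19.1/0.0437)·(1810·0.05734²/2) = 0.0453·437.1·2.975 = 58.91 Pa.
ΔP = 58.91 Pa = 0.0589 kPa.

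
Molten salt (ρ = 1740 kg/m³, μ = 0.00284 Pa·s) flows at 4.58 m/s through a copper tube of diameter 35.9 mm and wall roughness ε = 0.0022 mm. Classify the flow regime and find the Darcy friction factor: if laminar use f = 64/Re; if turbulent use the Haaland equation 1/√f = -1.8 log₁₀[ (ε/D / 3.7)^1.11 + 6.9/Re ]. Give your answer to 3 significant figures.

f ≈ 0.0181

Re = ρVD/μ = 1740·4.58·0.0359/0.00284 = 1.007e+05.
Re > 4000 → turbulent. ε/D = 2.2e-06/0.0359 = 6.13e-05; Haaland: 1/√f = -1.8 log₁₀[4.93e-06 + 6.85e-05] = 7.441, so f = 0.01806.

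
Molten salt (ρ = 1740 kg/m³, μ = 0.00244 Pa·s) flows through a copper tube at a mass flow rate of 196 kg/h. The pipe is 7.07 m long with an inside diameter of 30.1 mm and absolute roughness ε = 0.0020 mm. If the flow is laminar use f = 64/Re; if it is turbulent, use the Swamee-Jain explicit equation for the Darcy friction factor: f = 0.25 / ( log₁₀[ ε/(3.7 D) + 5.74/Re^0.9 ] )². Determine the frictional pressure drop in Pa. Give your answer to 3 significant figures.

ṁ = 196 kg/h = 196/3600 = 0.05444 kg/s.
A = πD²/4 = π(0.0301)²/4 = 0.0007116 m²; mean velocity V = ṁ/(ρA) = 0.05444/(1740 · 0.0007116) = 0.04397 m/s.
Reynolds number Re = ρVD/μ = 1740 · 0.04397 · 0.0301 / 0.00244 = 943.9.
Re < 2300 → laminar flow, so f = 64/Re = 64/943.9 = 0.06781 (the turbulent correlation is not needed).
Darcy-Weisbach: ΔP = f(L/D)(ρV²/2) = 0.06781·(7.07/0.0301)·(1740·0.04397²/2) = 0.06781·234.9·1.682 = 26.79 Pa.

ΔP ≈ 26.8 Pa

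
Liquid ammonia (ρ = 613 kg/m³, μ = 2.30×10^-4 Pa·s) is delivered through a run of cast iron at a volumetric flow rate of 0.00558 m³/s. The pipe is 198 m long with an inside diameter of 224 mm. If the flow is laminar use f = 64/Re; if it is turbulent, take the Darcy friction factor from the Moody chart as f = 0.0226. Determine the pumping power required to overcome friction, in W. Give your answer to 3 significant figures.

P ≈ 0.685 W

Cross-sectional area A = πD²/4 = π(0.224)²/4 = 0.03941 m²; mean velocity V = Q/A = 0.00558/0.03941 = 0.1416 m/s.
Reynolds number Re = ρVD/μ = 613 · 0.1416 · 0.224 / 0.00023 = 8.453e+04.
Re > 4000 → turbulent; use the Moody-chart value f = 0.0226.
Darcy-Weisbach: ΔP = f(L/D)(ρV²/2) = 0.0226·(198/0.224)·(613·0.1416²/2) = 0.0226·883.9·6.145 = 122.8 Pa.
Pumping power P = QΔP = 0.00558·122.8 = 0.6850 W = 0.685 W.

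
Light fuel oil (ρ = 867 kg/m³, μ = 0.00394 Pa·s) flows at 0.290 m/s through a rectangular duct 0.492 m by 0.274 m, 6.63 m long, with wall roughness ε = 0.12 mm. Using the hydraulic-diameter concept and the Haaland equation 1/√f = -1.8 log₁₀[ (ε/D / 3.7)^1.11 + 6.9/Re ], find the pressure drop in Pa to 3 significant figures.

Hydraulic diameter D_h = 4A/P = 4·(0.492·0.274)/(2·(0.492+0.274)) = 0.5392/1.532 = 0.352 m.
Re = ρVD_h/μ = 867·0.29·0.352/0.00394 = 2.246e+04.
ε/D_h = 0.00012/0.352 = 0.000341; Haaland gives 1/√f = -1.8 log₁₀[3.32e-05+0.000307] = 6.243, so f = 0.02566.
ΔP = f(L/D_h)(ρV²/2) = 0.02566·6.63/0.352·36.46 = 17.62 Pa.

ΔP ≈ 17.6 Pa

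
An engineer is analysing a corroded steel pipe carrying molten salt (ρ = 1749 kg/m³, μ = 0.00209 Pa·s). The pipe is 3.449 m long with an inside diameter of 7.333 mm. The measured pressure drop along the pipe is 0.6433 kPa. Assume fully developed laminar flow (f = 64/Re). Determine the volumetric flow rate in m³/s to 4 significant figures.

Q ≈ 6.333×10^-6 m³/s

For laminar flow, f = 64/Re with Re = ρVD/μ, so Darcy-Weisbach reduces to ΔP = 32μLV/D². Solving for V: V = ΔP·D²/(32μL) = 643.3·(0.007333)²/(32·0.00209·3.449) = 0.15 m/s.
Check: Re = ρVD/μ = 1749·0.15·0.007333/0.00209 = 920.3 < 2300, so the laminar assumption holds.
Q = V·A = 0.15·(π/4·0.007333²) = 6.333e-06 m³/s = 6.333×10^-6 m³/s.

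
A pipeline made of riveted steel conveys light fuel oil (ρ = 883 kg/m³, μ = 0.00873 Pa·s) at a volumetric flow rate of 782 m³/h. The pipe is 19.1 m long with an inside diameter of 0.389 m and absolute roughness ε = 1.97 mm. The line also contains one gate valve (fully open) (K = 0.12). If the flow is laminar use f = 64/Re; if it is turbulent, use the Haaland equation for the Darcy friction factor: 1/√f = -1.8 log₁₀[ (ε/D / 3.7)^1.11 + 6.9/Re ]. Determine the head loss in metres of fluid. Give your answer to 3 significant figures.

Q = 782 m³/h = 782/3600 = 0.2172 m³/s.
Cross-sectional area A = πD²/4 = π(0.389)²/4 = 0.1188 m²; mean velocity V = Q/A = 0.2172/0.1188 = 1.828 m/s.
Reynolds number Re = ρVD/μ = 883 · 1.828 · 0.389 / 0.00873 = 7.191e+04.
Re > 4000 → turbulent. Relative roughness ε/D = 0.00197/0.389 = 0.00506. Haaland: 1/√f = -1.8 log₁₀[(0.00506/3.7)^1.11 + 6.9/7.191e+04] = -1.8 log₁₀[0.000663 + 9.59e-05] = 5.616, so f = 0.03171.
Total minor-loss coefficient ΣK = 1·0.12 = 0.12.
ΔP = [f·L/D + ΣK]·(ρV²/2) = [0.03171·19.1/0.389 + 0.12]·(883·1.828²/2) = [1.557 + 0.12]·1475 = 2473 Pa.
Head loss h_f = ΔP/(ρg) = 2473/(883·9.81) = 0.286 m.

h_f ≈ 0.286 m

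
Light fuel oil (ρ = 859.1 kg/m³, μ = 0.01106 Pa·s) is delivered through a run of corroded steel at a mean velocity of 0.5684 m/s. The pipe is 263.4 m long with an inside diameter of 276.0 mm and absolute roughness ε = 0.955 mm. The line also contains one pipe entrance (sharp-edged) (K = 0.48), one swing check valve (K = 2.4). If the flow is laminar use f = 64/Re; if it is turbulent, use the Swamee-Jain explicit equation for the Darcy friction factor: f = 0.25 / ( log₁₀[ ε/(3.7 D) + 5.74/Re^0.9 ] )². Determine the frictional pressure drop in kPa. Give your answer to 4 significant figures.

ΔP ≈ 5.047 kPa

Reynolds number Re = ρVD/μ = 859.1 · 0.5684 · 0.276 / 0.0111 = 1.219e+04.
Re > 4000 → turbulent. Relative roughness ε/D = 0.000955/0.276 = 0.00346. Swamee-Jain: f = 0.25/(log₁₀[0.00346/3.7 + 5.74/1.219e+04^0.9])² = 0.25/(log₁₀[0.000935 + 0.00121])² = 0.25/(-2.669)² = 0.03509.
Total minor-loss coefficient ΣK = 1·0.48 + 1·2.4 = 2.88.
ΔP = [f·L/D + ΣK]·(ρV²/2) = [0.03509·263.4/0.276 + 2.88]·(859.1·0.5684²/2) = [33.49 + 2.88]·138.8 = 5047 Pa.
ΔP = 5047 Pa = 5.047 kPa.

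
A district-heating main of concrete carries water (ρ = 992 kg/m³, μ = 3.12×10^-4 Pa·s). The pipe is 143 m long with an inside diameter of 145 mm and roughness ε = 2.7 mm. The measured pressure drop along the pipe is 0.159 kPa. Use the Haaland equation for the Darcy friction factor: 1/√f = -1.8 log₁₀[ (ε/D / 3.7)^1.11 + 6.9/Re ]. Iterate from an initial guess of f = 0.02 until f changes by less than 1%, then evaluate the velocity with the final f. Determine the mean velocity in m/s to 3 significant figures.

V ≈ 0.0819 m/s

Rearranging Darcy-Weisbach: V = √(2·ΔP·D/(f·L·ρ)). With ε/D = 0.0027/0.145 = 0.0186, iterate starting from f = 0.02:
  f = 0.02 → V = √(2·159·0.145/(0.02·143·992)) = 0.1275 m/s; Re = ρVD/μ = 5.877e+04; f → 0.0481
  f = 0.0481 → V = 0.08221 m/s; Re = 3.79e+04; f → 0.04846
Converged (Δf/f < 1%). With the final f = 0.04846: V = √(2·159·0.145/(0.04846·143·992)) = 0.0819 m/s.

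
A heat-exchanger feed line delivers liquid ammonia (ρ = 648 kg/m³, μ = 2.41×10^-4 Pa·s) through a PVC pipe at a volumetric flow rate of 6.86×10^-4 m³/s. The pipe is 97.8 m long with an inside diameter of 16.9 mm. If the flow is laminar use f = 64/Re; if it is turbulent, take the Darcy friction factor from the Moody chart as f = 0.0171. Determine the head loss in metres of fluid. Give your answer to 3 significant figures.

h_f ≈ 47.2 m

Cross-sectional area A = πD²/4 = π(0.0169)²/4 = 0.0002243 m²; mean velocity V = Q/A = 0.000686/0.0002243 = 3.058 m/s.
Reynolds number Re = ρVD/μ = 648 · 3.058 · 0.0169 / 0.000241 = 1.39e+05.
Re > 4000 → turbulent; use the Moody-chart value f = 0.0171.
Darcy-Weisbach: ΔP = f(L/D)(ρV²/2) = 0.0171·(97.8/0.0169)·(648·3.058²/2) = 0.0171·5787·3030 = 2.999e+05 Pa.
Head loss h_f = ΔP/(ρg) = 2.999e+05/(648·9.81) = 47.2 m.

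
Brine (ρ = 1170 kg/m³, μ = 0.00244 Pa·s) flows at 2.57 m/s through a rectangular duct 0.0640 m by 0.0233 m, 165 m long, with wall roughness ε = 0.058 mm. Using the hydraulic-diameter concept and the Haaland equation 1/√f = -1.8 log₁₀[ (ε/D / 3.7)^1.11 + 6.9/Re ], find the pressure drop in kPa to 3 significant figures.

ΔP ≈ 486 kPa

Hydraulic diameter D_h = 4A/P = 4·(0.064·0.0233)/(2·(0.064+0.0233)) = 0.005965/0.1746 = 0.03416 m.
Re = ρVD_h/μ = 1170·2.57·0.03416/0.00244 = 4.21e+04.
ε/D_h = 5.8e-05/0.03416 = 0.0017; Haaland gives 1/√f = -1.8 log₁₀[0.000197+0.000164] = 6.197, so f = 0.02604.
ΔP = f(L/D_h)(ρV²/2) = 0.02604·165/0.03416·3864 = 4.86e+05 Pa.
ΔP = 486 kPa.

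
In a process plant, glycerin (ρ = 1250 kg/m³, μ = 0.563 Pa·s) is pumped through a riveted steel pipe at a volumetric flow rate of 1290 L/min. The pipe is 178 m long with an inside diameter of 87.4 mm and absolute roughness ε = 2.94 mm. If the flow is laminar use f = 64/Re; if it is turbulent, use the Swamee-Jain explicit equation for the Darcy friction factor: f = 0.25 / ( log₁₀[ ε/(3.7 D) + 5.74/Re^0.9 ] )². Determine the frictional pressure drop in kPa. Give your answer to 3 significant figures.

ΔP ≈ 1500 kPa

Q = 1290 L/min = 1290/60000 = 0.0215 m³/s.
Cross-sectional area A = πD²/4 = π(0.0874)²/4 = 0.005999 m²; mean velocity V = Q/A = 0.0215/0.005999 = 3.584 m/s.
Reynolds number Re = ρVD/μ = 1250 · 3.584 · 0.0874 / 0.563 = 695.4.
Re < 2300 → laminar flow, so f = 64/Re = 64/695.4 = 0.09203 (the turbulent correlation is not needed).
Darcy-Weisbach: ΔP = f(L/D)(ρV²/2) = 0.09203·(178/0.0874)·(1250·3.584²/2) = 0.09203·2037·8027 = 1.504e+06 Pa.
ΔP = 1.504e+06 Pa = 1500 kPa.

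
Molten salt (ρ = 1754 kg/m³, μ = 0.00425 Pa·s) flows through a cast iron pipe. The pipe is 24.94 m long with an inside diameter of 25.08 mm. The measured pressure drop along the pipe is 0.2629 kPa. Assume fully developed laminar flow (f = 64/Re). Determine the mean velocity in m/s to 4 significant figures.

For laminar flow, f = 64/Re with Re = ρVD/μ, so Darcy-Weisbach reduces to ΔP = 32μLV/D². Solving for V: V = ΔP·D²/(32μL) = 262.9·(0.02508)²/(32·0.00425·24.94) = 0.04875 m/s.
Check: Re = ρVD/μ = 1754·0.04875·0.02508/0.00425 = 504.6 < 2300, so the laminar assumption holds.

V ≈ 0.04875 m/s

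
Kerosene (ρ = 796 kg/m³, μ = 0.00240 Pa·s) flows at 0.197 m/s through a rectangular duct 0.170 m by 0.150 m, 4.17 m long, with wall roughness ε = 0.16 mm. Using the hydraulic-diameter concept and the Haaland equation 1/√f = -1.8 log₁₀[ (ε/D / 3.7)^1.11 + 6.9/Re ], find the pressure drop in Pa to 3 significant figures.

ΔP ≈ 12.9 Pa

Hydraulic diameter D_h = 4A/P = 4·(0.17·0.15)/(2·(0.17+0.15)) = 0.102/0.64 = 0.1594 m.
Re = ρVD_h/μ = 796·0.197·0.1594/0.0024 = 1.041e+04.
ε/D_h = 0.00016/0.1594 = 0.001; Haaland gives 1/√f = -1.8 log₁₀[0.00011+0.000663] = 5.602, so f = 0.03187.
ΔP = f(L/D_h)(ρV²/2) = 0.03187·4.17/0.1594·15.45 = 12.88 Pa.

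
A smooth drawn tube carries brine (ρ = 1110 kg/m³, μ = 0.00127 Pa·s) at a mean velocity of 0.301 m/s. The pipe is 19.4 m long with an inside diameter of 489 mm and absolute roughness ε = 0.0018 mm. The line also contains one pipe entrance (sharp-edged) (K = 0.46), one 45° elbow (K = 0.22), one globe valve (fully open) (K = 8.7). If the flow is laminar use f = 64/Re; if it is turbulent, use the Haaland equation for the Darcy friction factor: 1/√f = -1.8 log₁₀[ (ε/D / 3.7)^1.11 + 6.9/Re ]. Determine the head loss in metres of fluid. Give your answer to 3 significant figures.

Reynolds number Re = ρVD/μ = 1110 · 0.301 · 0.489 / 0.00127 = 1.286e+05.
Re > 4000 → turbulent. Relative roughness ε/D = 1.8e-06/0.489 = 3.68e-06. Haaland: 1/√f = -1.8 log₁₀[(3.68e-06/3.7)^1.11 + 6.9/1.286e+05] = -1.8 log₁₀[2.18e-07 + 5.36e-05] = 7.684, so f = 0.01694.
Total minor-loss coefficient ΣK = 1·0.46 + 1·0.22 + 1·8.7 = 9.38.
ΔP = [f·L/D + ΣK]·(ρV²/2) = [0.01694·19.4/0.489 + 9.38]·(1110·0.301²/2) = [0.672 + 9.38]·50.28 = 505.4 Pa.
Head loss h_f = ΔP/(ρg) = 505.4/(1110·9.81) = 0.0464 m.

h_f ≈ 0.0464 m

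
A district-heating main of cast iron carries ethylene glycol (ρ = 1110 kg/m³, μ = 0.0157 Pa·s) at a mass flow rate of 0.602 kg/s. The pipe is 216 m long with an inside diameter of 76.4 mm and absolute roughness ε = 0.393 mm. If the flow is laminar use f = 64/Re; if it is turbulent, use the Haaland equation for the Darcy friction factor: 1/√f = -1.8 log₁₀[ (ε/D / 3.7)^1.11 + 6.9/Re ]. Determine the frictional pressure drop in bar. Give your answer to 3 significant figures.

ΔP ≈ 0.0220 bar

A = πD²/4 = π(0.0764)²/4 = 0.004584 m²; mean velocity V = ṁ/(ρA) = 0.602/(1110 · 0.004584) = 0.1183 m/s.
Reynolds number Re = ρVD/μ = 1110 · 0.1183 · 0.0764 / 0.0157 = 639.
Re < 2300 → laminar flow, so f = 64/Re = 64/639 = 0.1002 (the turbulent correlation is not needed).
Darcy-Weisbach: ΔP = f(L/D)(ρV²/2) = 0.1002·(216/0.0764)·(1110·0.1183²/2) = 0.1002·2827·7.768 = 2199 Pa.
ΔP = 2199 Pa = 0.0220 bar.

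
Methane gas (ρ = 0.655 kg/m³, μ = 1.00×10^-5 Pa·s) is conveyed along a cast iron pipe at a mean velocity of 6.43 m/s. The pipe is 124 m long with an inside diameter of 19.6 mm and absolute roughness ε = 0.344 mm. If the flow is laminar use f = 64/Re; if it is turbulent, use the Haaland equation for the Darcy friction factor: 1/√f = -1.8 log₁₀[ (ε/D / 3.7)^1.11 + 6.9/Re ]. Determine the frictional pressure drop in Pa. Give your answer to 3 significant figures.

ΔP ≈ 4370 Pa

Reynolds number Re = ρVD/μ = 0.655 · 6.43 · 0.0196 / 1e-05 = 8255.
Re > 4000 → turbulent. Relative roughness ε/D = 0.000344/0.0196 = 0.0176. Haaland: 1/√f = -1.8 log₁₀[(0.0176/3.7)^1.11 + 6.9/8255] = -1.8 log₁₀[0.00263 + 0.000836] = 4.428, so f = 0.05101.
Darcy-Weisbach: ΔP = f(L/D)(ρV²/2) = 0.05101·(124/0.0196)·(0.655·6.43²/2) = 0.05101·6327·13.54 = 4370 Pa.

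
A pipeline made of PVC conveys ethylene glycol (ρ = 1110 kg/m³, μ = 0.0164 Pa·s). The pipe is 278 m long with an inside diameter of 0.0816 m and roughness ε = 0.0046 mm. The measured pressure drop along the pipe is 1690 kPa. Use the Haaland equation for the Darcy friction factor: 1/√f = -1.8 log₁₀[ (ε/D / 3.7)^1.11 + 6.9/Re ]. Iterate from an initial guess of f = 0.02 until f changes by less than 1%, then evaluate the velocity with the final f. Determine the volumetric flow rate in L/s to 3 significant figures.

Rearranging Darcy-Weisbach: V = √(2·ΔP·D/(f·L·ρ)). With ε/D = 4.6e-06/0.0816 = 5.64e-05, iterate starting from f = 0.02:
  f = 0.02 → V = √(2·1.69e+06·0.0816/(0.02·278·1110)) = 6.685 m/s; Re = ρVD/μ = 3.692e+04; f → 0.02233
  f = 0.02233 → V = 6.327 m/s; Re = 3.494e+04; f → 0.02261
  f = 0.02261 → V = 6.287 m/s; Re = 3.473e+04; f → 0.02264
Converged (Δf/f < 1%). With the final f = 0.02264: V = √(2·1.69e+06·0.0816/(0.02264·278·1110)) = 6.283 m/s.
Q = V·A = 6.283·(π/4·0.0816²) = 0.03286 m³/s = 32.9 L/s.

Q ≈ 32.9 L/s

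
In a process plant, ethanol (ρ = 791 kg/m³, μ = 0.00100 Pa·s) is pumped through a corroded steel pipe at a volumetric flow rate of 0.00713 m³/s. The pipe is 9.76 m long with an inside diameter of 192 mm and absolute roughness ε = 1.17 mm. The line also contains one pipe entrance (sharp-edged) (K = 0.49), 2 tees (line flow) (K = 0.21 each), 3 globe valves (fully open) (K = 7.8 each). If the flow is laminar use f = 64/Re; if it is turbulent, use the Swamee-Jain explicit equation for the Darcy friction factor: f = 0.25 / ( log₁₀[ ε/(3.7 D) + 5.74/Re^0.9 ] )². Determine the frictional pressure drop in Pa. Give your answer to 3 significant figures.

Cross-sectional area A = πD²/4 = π(0.192)²/4 = 0.02895 m²; mean velocity V = Q/A = 0.00713/0.02895 = 0.2463 m/s.
Reynolds number Re = ρVD/μ = 791 · 0.2463 · 0.192 / 0.001 = 3.74e+04.
Re > 4000 → turbulent. Relative roughness ε/D = 0.00117/0.192 = 0.00609. Swamee-Jain: f = 0.25/(log₁₀[0.00609/3.7 + 5.74/3.74e+04^0.9])² = 0.25/(log₁₀[0.00165 + 0.00044])² = 0.25/(-2.681)² = 0.03479.
Total minor-loss coefficient ΣK = 1·0.49 + 2·0.21 + 3·7.8 = 24.3.
ΔP = [f·L/D + ΣK]·(ρV²/2) = [0.03479·9.76/0.192 + 24.3]·(791·0.2463²/2) = [1.769 + 24.3]·23.99 = 625.5 Pa.

ΔP ≈ 625 Pa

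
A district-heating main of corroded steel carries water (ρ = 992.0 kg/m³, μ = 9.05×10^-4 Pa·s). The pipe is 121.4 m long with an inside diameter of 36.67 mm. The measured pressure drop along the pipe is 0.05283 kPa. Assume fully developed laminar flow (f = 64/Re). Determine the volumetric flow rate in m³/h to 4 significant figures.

For laminar flow, f = 64/Re with Re = ρVD/μ, so Darcy-Weisbach reduces to ΔP = 32μLV/D². Solving for V: V = ΔP·D²/(32μL) = 52.83·(0.03667)²/(32·0.000905·121.4) = 0.02021 m/s.
Check: Re = ρVD/μ = 992·0.02021·0.03667/0.000905 = 812.2 < 2300, so the laminar assumption holds.
Q = V·A = 0.02021·(π/4·0.03667²) = 2.134e-05 m³/s = 0.07682 m³/h.

Q ≈ 0.07682 m³/h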